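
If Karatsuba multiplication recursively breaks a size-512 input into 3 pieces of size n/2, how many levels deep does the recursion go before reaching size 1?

For divide and conquer with division factor 2:

Problem sizes at each level:
Level 0: 512
Level 1: 256
Level 2: 128
Level 3: 64
Level 4: 32
Level 5: 16
Level 6: 8
Level 7: 4
Level 8: 2
Level 9: 1

The root is level 0 and the size-1 base case is level 9 (the tree spans levels 0 through 9, i.e. 10 levels counting the root), so the depth is the number of divisions: log_2(512) = 9

The recursion tree depth is log_2(512) = 9. At each level, the problem size is divided by 2, so it takes 9 divisions to reduce to a base case of size 1. The algorithm makes 3 recursive calls at each level.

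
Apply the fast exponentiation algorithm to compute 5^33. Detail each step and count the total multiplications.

Computing 5^33 by squaring (build up from 5^1; each line after the first costs one multiplication):

5^1 = 5
5^2 = (5^1)^2 = 5^2 = 25
5^4 = (5^2)^2 = 25^2 = 625
5^8 = (5^4)^2 = 625^2 = 390625
5^16 = (5^8)^2 = 390625^2 = 152587890625
5^32 = (5^16)^2 = 152587890625^2 = 23283064365386962890625
5^33 = 5 * 5^32 = 5 * 23283064365386962890625 = 116415321826934814453125

Result: 116415321826934814453125
Multiplications needed: 6 (6 lines after 5^1)

5^33 = 116415321826934814453125. Using exponentiation by squaring, this requires 6 multiplications. The key idea: if the exponent is even, square the half-power; if odd, multiply by the base once.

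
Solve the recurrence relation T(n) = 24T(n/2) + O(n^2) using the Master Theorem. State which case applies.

Master Theorem for T(n) = 24T(n/2) + O(n^2):

a = 24, b = 2, c = 2
log_b(a) = log_2(24) = 4.5850

Case 1: c = 2 < log_2(24) = 4.5850
T(n) = O(n^(log_2 24))

For T(n) = 24T(n/2) + O(n^2): log_2(24) = 4.5850. This is Case 1 of the Master Theorem (c < log_b(a), work dominated by leaves), giving O(n^(log_2 24)).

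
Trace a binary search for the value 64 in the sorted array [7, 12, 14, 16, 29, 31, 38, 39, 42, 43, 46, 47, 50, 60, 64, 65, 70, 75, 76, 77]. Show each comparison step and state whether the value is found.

Binary search for 64 in [7, 12, 14, 16, 29, 31, 38, 39, 42, 43, 46, 47, 50, 60, 64, 65, 70, 75, 76, 77]:

lo=0, hi=19, mid=9, arr[mid]=43 -> 43 < 64, search right half
lo=10, hi=19, mid=14, arr[mid]=64 -> Found target at index 14!

Binary search finds 64 at index 14 after 2 comparisons. The search repeatedly halves the search space by comparing with the middle element.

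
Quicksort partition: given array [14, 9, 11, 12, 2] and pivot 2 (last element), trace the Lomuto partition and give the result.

Lomuto partition with pivot = 2:

Initial array: [14, 9, 11, 12, 2]

arr[0]=14 > 2: no swap
arr[1]=9 > 2: no swap
arr[2]=11 > 2: no swap
arr[3]=12 > 2: no swap

Place pivot at position 0: [2, 9, 11, 12, 14]
Pivot position: 0

After partitioning with pivot 2, the array becomes [2, 9, 11, 12, 14]. The pivot is placed at index 0. All elements to the left of the pivot are <= 2, and all elements to the right are > 2.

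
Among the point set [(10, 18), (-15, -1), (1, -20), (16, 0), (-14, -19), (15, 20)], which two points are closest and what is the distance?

Computing all pairwise distances among 6 points:

d((10, 18), (-15, -1)) = 31.4006
d((10, 18), (1, -20)) = 39.0512
d((10, 18), (16, 0)) = 18.9737
d((10, 18), (-14, -19)) = 44.1022
d((10, 18), (15, 20)) = 5.3852 <-- minimum
d((-15, -1), (1, -20)) = 24.8395
d((-15, -1), (16, 0)) = 31.0161
d((-15, -1), (-14, -19)) = 18.0278
d((-15, -1), (15, 20)) = 36.6197
d((1, -20), (16, 0)) = 25.0
d((1, -20), (-14, -19)) = 15.0333
d((1, -20), (15, 20)) = 42.3792
d((16, 0), (-14, -19)) = 35.5106
d((16, 0), (15, 20)) = 20.025
d((-14, -19), (15, 20)) = 48.6004

Closest pair: (10, 18) and (15, 20) with distance 5.3852

The closest pair is (10, 18) and (15, 20) with Euclidean distance 5.3852. For 6 points, brute-force pairwise comparison is shown above. For large n, the divide-and-conquer algorithm (sort by x, recurse on halves, check the dividing strip) achieves O(n log n).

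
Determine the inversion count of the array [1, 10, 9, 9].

Finding inversions in [1, 10, 9, 9]:

(1, 2): arr[1]=10 > arr[2]=9
(1, 3): arr[1]=10 > arr[3]=9

Total inversions: 2

The array has 2 inversion(s): (1,2), (1,3). Each pair (i,j) satisfies i < j and arr[i] > arr[j].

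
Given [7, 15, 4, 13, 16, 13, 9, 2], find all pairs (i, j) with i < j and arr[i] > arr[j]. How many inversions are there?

Finding inversions in [7, 15, 4, 13, 16, 13, 9, 2]:

(0, 2): arr[0]=7 > arr[2]=4
(0, 7): arr[0]=7 > arr[7]=2
(1, 2): arr[1]=15 > arr[2]=4
(1, 3): arr[1]=15 > arr[3]=13
(1, 5): arr[1]=15 > arr[5]=13
(1, 6): arr[1]=15 > arr[6]=9
(1, 7): arr[1]=15 > arr[7]=2
(2, 7): arr[2]=4 > arr[7]=2
(3, 6): arr[3]=13 > arr[6]=9
(3, 7): arr[3]=13 > arr[7]=2
(4, 5): arr[4]=16 > arr[5]=13
(4, 6): arr[4]=16 > arr[6]=9
(4, 7): arr[4]=16 > arr[7]=2
(5, 6): arr[5]=13 > arr[6]=9
(5, 7): arr[5]=13 > arr[7]=2
(6, 7): arr[6]=9 > arr[7]=2

Total inversions: 16

The array has 16 inversion(s): (0,2), (0,7), (1,2), (1,3), (1,5), (1,6), (1,7), (2,7), (3,6), (3,7), (4,5), (4,6), (4,7), (5,6), (5,7), (6,7). Each pair (i,j) satisfies i < j and arr[i] > arr[j].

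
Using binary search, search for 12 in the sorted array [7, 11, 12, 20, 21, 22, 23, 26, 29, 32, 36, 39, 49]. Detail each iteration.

Binary search for 12 in [7, 11, 12, 20, 21, 22, 23, 26, 29, 32, 36, 39, 49]:

lo=0, hi=12, mid=6, arr[mid]=23 -> 23 > 12, search left half
lo=0, hi=5, mid=2, arr[mid]=12 -> Found target at index 2!

Binary search finds 12 at index 2 after 2 comparisons. The search repeatedly halves the search space by comparing with the middle element.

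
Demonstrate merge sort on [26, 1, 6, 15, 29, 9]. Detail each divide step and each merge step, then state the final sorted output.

Merge sort trace:

Split: [26, 1, 6, 15, 29, 9] -> [26, 1, 6] and [15, 29, 9]
  Split: [26, 1, 6] -> [26] and [1, 6]
    Split: [1, 6] -> [1] and [6]
    Merge: [1] + [6] -> [1, 6]
  Merge: [26] + [1, 6] -> [1, 6, 26]
  Split: [15, 29, 9] -> [15] and [29, 9]
    Split: [29, 9] -> [29] and [9]
    Merge: [29] + [9] -> [9, 29]
  Merge: [15] + [9, 29] -> [9, 15, 29]
Merge: [1, 6, 26] + [9, 15, 29] -> [1, 6, 9, 15, 26, 29]

Final sorted array: [1, 6, 9, 15, 26, 29]

The merge sort proceeds by recursively splitting the array and merging sorted halves.
After all merges, the sorted array is [1, 6, 9, 15, 26, 29].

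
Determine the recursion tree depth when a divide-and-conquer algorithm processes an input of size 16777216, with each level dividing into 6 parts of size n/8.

For divide and conquer with division factor 8:

Problem sizes at each level:
Level 0: 16777216
Level 1: 2097152
Level 2: 262144
Level 3: 32768
Level 4: 4096
Level 5: 512
Level 6: 64
Level 7: 8
Level 8: 1

The root is level 0 and the size-1 base case is level 8 (the tree spans levels 0 through 8, i.e. 9 levels counting the root), so the depth is the number of divisions: log_8(16777216) = 8

The recursion tree depth is log_8(16777216) = 8. At each level, the problem size is divided by 8, so it takes 8 divisions to reduce to a base case of size 1. The algorithm makes 6 recursive calls at each level.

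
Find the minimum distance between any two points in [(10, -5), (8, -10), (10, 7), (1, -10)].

Computing all pairwise distances among 4 points:

d((10, -5), (8, -10)) = 5.3852 <-- minimum
d((10, -5), (10, 7)) = 12.0
d((10, -5), (1, -10)) = 10.2956
d((8, -10), (10, 7)) = 17.1172
d((8, -10), (1, -10)) = 7.0
d((10, 7), (1, -10)) = 19.2354

Closest pair: (10, -5) and (8, -10) with distance 5.3852

The closest pair is (10, -5) and (8, -10) with Euclidean distance 5.3852. For 4 points, brute-force pairwise comparison is shown above. For large n, the divide-and-conquer algorithm (sort by x, recurse on halves, check the dividing strip) achieves O(n log n).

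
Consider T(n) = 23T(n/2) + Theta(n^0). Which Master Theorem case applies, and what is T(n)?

Master Theorem for T(n) = 23T(n/2) + O(n^0):

a = 23, b = 2, c = 0
log_b(a) = log_2(23) = 4.5236

Case 1: c = 0 < log_2(23) = 4.5236
T(n) = O(n^(log_2 23))

For T(n) = 23T(n/2) + O(n^0): log_2(23) = 4.5236. This is Case 1 of the Master Theorem (c < log_b(a), work dominated by leaves), giving O(n^(log_2 23)).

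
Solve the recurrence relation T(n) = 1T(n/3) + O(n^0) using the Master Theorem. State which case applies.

Master Theorem for T(n) = 1T(n/3) + O(n^0):

a = 1, b = 3, c = 0
log_b(a) = log_3(1) = 0.0000

Case 2: c = 0 = log_3(1) = 0.0000
T(n) = O(n^0 log n) = O(log n)

For T(n) = 1T(n/3) + O(n^0): log_3(1) = 0.0000. This is Case 2 of the Master Theorem (c = log_b(a), equal work at all levels), giving O(log n).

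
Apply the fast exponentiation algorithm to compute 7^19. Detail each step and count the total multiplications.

Computing 7^19 by squaring (build up from 7^1; each line after the first costs one multiplication):

7^1 = 7
7^2 = (7^1)^2 = 7^2 = 49
7^4 = (7^2)^2 = 49^2 = 2401
7^8 = (7^4)^2 = 2401^2 = 5764801
7^9 = 7 * 7^8 = 7 * 5764801 = 40353607
7^18 = (7^9)^2 = 40353607^2 = 1628413597910449
7^19 = 7 * 7^18 = 7 * 1628413597910449 = 11398895185373143

Result: 11398895185373143
Multiplications needed: 6 (6 lines after 7^1)

7^19 = 11398895185373143. Using exponentiation by squaring, this requires 6 multiplications. The key idea: if the exponent is even, square the half-power; if odd, multiply by the base once.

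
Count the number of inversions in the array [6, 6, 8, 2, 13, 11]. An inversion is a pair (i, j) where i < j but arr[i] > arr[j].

Finding inversions in [6, 6, 8, 2, 13, 11]:

(0, 3): arr[0]=6 > arr[3]=2
(1, 3): arr[1]=6 > arr[3]=2
(2, 3): arr[2]=8 > arr[3]=2
(4, 5): arr[4]=13 > arr[5]=11

Total inversions: 4

The array has 4 inversion(s): (0,3), (1,3), (2,3), (4,5). Each pair (i,j) satisfies i < j and arr[i] > arr[j].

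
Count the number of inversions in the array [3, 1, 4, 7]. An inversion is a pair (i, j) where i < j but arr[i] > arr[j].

Finding inversions in [3, 1, 4, 7]:

(0, 1): arr[0]=3 > arr[1]=1

Total inversions: 1

The array has 1 inversion(s): (0,1). Each pair (i,j) satisfies i < j and arr[i] > arr[j].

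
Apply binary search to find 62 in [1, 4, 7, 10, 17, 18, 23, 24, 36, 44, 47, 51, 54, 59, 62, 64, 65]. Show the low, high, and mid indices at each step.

Binary search for 62 in [1, 4, 7, 10, 17, 18, 23, 24, 36, 44, 47, 51, 54, 59, 62, 64, 65]:

lo=0, hi=16, mid=8, arr[mid]=36 -> 36 < 62, search right half
lo=9, hi=16, mid=12, arr[mid]=54 -> 54 < 62, search right half
lo=13, hi=16, mid=14, arr[mid]=62 -> Found target at index 14!

Binary search finds 62 at index 14 after 3 comparisons. The search repeatedly halves the search space by comparing with the middle element.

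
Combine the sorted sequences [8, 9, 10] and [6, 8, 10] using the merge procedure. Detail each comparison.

Merging process:

Compare 8 vs 6: take 6 from right. Merged: [6]
Compare 8 vs 8: take 8 from left. Merged: [6, 8]
Compare 9 vs 8: take 8 from right. Merged: [6, 8, 8]
Compare 9 vs 10: take 9 from left. Merged: [6, 8, 8, 9]
Compare 10 vs 10: take 10 from left. Merged: [6, 8, 8, 9, 10]
Append remaining from right: [10]. Merged: [6, 8, 8, 9, 10, 10]

Final merged array: [6, 8, 8, 9, 10, 10]
Total comparisons: 5

The merged array is [6, 8, 8, 9, 10, 10], requiring 5 comparisons. The merge step runs in O(n) time where n is the total number of elements.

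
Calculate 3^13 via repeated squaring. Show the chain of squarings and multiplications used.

Computing 3^13 by squaring (build up from 3^1; each line after the first costs one multiplication):

3^1 = 3
3^2 = (3^1)^2 = 3^2 = 9
3^3 = 3 * 3^2 = 3 * 9 = 27
3^6 = (3^3)^2 = 27^2 = 729
3^12 = (3^6)^2 = 729^2 = 531441
3^13 = 3 * 3^12 = 3 * 531441 = 1594323

Result: 1594323
Multiplications needed: 5 (5 lines after 3^1)

3^13 = 1594323. Using exponentiation by squaring, this requires 5 multiplications. The key idea: if the exponent is even, square the half-power; if odd, multiply by the base once.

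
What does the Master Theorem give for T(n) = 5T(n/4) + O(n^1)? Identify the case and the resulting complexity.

Master Theorem for T(n) = 5T(n/4) + O(n^1):

a = 5, b = 4, c = 1
log_b(a) = log_4(5) = 1.1610

Case 1: c = 1 < log_4(5) = 1.1610
T(n) = O(n^(log_4 5))

For T(n) = 5T(n/4) + O(n^1): log_4(5) = 1.1610. This is Case 1 of the Master Theorem (c < log_b(a), work dominated by leaves), giving O(n^(log_4 5)).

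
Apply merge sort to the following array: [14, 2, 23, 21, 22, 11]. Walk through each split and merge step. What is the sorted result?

Merge sort trace:

Split: [14, 2, 23, 21, 22, 11] -> [14, 2, 23] and [21, 22, 11]
  Split: [14, 2, 23] -> [14] and [2, 23]
    Split: [2, 23] -> [2] and [23]
    Merge: [2] + [23] -> [2, 23]
  Merge: [14] + [2, 23] -> [2, 14, 23]
  Split: [21, 22, 11] -> [21] and [22, 11]
    Split: [22, 11] -> [22] and [11]
    Merge: [22] + [11] -> [11, 22]
  Merge: [21] + [11, 22] -> [11, 21, 22]
Merge: [2, 14, 23] + [11, 21, 22] -> [2, 11, 14, 21, 22, 23]

Final sorted array: [2, 11, 14, 21, 22, 23]

The merge sort proceeds by recursively splitting the array and merging sorted halves.
After all merges, the sorted array is [2, 11, 14, 21, 22, 23].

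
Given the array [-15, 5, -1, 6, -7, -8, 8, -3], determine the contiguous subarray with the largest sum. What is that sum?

Using Kadane's algorithm on [-15, 5, -1, 6, -7, -8, 8, -3]:

Scanning through the array:
Position 1 (value 5): max_ending_here = 5, max_so_far = 5
Position 2 (value -1): max_ending_here = 4, max_so_far = 5
Position 3 (value 6): max_ending_here = 10, max_so_far = 10
Position 4 (value -7): max_ending_here = 3, max_so_far = 10
Position 5 (value -8): max_ending_here = -5, max_so_far = 10
Position 6 (value 8): max_ending_here = 8, max_so_far = 10
Position 7 (value -3): max_ending_here = 5, max_so_far = 10

Maximum subarray: [5, -1, 6]
Maximum sum: 10

The maximum subarray is [5, -1, 6] with sum 10. This subarray runs from index 1 to index 3.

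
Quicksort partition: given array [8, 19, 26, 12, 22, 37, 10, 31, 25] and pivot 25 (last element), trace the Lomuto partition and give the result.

Lomuto partition with pivot = 25:

Initial array: [8, 19, 26, 12, 22, 37, 10, 31, 25]

arr[0]=8 <= 25: swap with position 0, array becomes [8, 19, 26, 12, 22, 37, 10, 31, 25]
arr[1]=19 <= 25: swap with position 1, array becomes [8, 19, 26, 12, 22, 37, 10, 31, 25]
arr[2]=26 > 25: no swap
arr[3]=12 <= 25: swap with position 2, array becomes [8, 19, 12, 26, 22, 37, 10, 31, 25]
arr[4]=22 <= 25: swap with position 3, array becomes [8, 19, 12, 22, 26, 37, 10, 31, 25]
arr[5]=37 > 25: no swap
arr[6]=10 <= 25: swap with position 4, array becomes [8, 19, 12, 22, 10, 37, 26, 31, 25]
arr[7]=31 > 25: no swap

Place pivot at position 5: [8, 19, 12, 22, 10, 25, 26, 31, 37]
Pivot position: 5

After partitioning with pivot 25, the array becomes [8, 19, 12, 22, 10, 25, 26, 31, 37]. The pivot is placed at index 5. All elements to the left of the pivot are <= 25, and all elements to the right are > 25.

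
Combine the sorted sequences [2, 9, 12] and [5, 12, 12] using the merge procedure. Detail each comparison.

Merging process:

Compare 2 vs 5: take 2 from left. Merged: [2]
Compare 9 vs 5: take 5 from right. Merged: [2, 5]
Compare 9 vs 12: take 9 from left. Merged: [2, 5, 9]
Compare 12 vs 12: take 12 from left. Merged: [2, 5, 9, 12]
Append remaining from right: [12, 12]. Merged: [2, 5, 9, 12, 12, 12]

Final merged array: [2, 5, 9, 12, 12, 12]
Total comparisons: 4

The merged array is [2, 5, 9, 12, 12, 12], requiring 4 comparisons. The merge step runs in O(n) time where n is the total number of elements.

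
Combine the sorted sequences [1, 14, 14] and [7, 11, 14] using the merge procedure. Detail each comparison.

Merging process:

Compare 1 vs 7: take 1 from left. Merged: [1]
Compare 14 vs 7: take 7 from right. Merged: [1, 7]
Compare 14 vs 11: take 11 from right. Merged: [1, 7, 11]
Compare 14 vs 14: take 14 from left. Merged: [1, 7, 11, 14]
Compare 14 vs 14: take 14 from left. Merged: [1, 7, 11, 14, 14]
Append remaining from right: [14]. Merged: [1, 7, 11, 14, 14, 14]

Final merged array: [1, 7, 11, 14, 14, 14]
Total comparisons: 5

The merged array is [1, 7, 11, 14, 14, 14], requiring 5 comparisons. The merge step runs in O(n) time where n is the total number of elements.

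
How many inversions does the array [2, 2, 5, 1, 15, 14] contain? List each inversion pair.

Finding inversions in [2, 2, 5, 1, 15, 14]:

(0, 3): arr[0]=2 > arr[3]=1
(1, 3): arr[1]=2 > arr[3]=1
(2, 3): arr[2]=5 > arr[3]=1
(4, 5): arr[4]=15 > arr[5]=14

Total inversions: 4

The array has 4 inversion(s): (0,3), (1,3), (2,3), (4,5). Each pair (i,j) satisfies i < j and arr[i] > arr[j].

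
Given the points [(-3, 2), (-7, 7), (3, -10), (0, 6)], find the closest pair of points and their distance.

Computing all pairwise distances among 4 points:

d((-3, 2), (-7, 7)) = 6.4031
d((-3, 2), (3, -10)) = 13.4164
d((-3, 2), (0, 6)) = 5.0 <-- minimum
d((-7, 7), (3, -10)) = 19.7231
d((-7, 7), (0, 6)) = 7.0711
d((3, -10), (0, 6)) = 16.2788

Closest pair: (-3, 2) and (0, 6) with distance 5.0

The closest pair is (-3, 2) and (0, 6) with Euclidean distance 5.0. For 4 points, brute-force pairwise comparison is shown above. For large n, the divide-and-conquer algorithm (sort by x, recurse on halves, check the dividing strip) achieves O(n log n).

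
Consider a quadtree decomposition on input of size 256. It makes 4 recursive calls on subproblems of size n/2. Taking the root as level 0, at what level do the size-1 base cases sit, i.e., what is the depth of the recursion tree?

For divide and conquer with division factor 2:

Problem sizes at each level:
Level 0: 256
Level 1: 128
Level 2: 64
Level 3: 32
Level 4: 16
Level 5: 8
Level 6: 4
Level 7: 2
Level 8: 1

The root is level 0 and the size-1 base case is level 8 (the tree spans levels 0 through 8, i.e. 9 levels counting the root), so the depth is the number of divisions: log_2(256) = 8

The recursion tree depth is log_2(256) = 8. At each level, the problem size is divided by 2, so it takes 8 divisions to reduce to a base case of size 1. The algorithm makes 4 recursive calls at each level.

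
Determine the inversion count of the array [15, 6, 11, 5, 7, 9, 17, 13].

Finding inversions in [15, 6, 11, 5, 7, 9, 17, 13]:

(0, 1): arr[0]=15 > arr[1]=6
(0, 2): arr[0]=15 > arr[2]=11
(0, 3): arr[0]=15 > arr[3]=5
(0, 4): arr[0]=15 > arr[4]=7
(0, 5): arr[0]=15 > arr[5]=9
(0, 7): arr[0]=15 > arr[7]=13
(1, 3): arr[1]=6 > arr[3]=5
(2, 3): arr[2]=11 > arr[3]=5
(2, 4): arr[2]=11 > arr[4]=7
(2, 5): arr[2]=11 > arr[5]=9
(6, 7): arr[6]=17 > arr[7]=13

Total inversions: 11

The array has 11 inversion(s): (0,1), (0,2), (0,3), (0,4), (0,5), (0,7), (1,3), (2,3), (2,4), (2,5), (6,7). Each pair (i,j) satisfies i < j and arr[i] > arr[j].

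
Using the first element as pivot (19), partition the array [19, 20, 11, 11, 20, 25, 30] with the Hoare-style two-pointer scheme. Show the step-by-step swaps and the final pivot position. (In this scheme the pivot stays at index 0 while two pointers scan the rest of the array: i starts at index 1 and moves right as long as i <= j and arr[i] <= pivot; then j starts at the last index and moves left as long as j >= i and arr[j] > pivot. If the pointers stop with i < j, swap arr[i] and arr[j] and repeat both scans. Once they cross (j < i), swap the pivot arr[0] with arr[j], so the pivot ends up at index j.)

Hoare-style two-pointer partition with pivot = 19:

Initial array: [19, 20, 11, 11, 20, 25, 30]

Pointers start at i = 1, j = 6.
i stops at index 1 (arr[1]=20 > 19), j stops at index 3 (arr[3]=11 <= 19): swap arr[1] and arr[3], array becomes [19, 11, 11, 20, 20, 25, 30]
i ends at 3, j ends at 2: the pointers have crossed (j < i), so scanning stops.

Swap pivot arr[0] with arr[2] to place pivot at position 2: [11, 11, 19, 20, 20, 25, 30]
Pivot position: 2

After partitioning with pivot 19, the array becomes [11, 11, 19, 20, 20, 25, 30]. The pivot is placed at index 2. All elements to the left of the pivot are <= 19, and all elements to the right are > 19.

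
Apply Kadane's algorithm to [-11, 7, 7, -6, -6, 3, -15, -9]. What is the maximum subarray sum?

Using Kadane's algorithm on [-11, 7, 7, -6, -6, 3, -15, -9]:

Scanning through the array:
Position 1 (value 7): max_ending_here = 7, max_so_far = 7
Position 2 (value 7): max_ending_here = 14, max_so_far = 14
Position 3 (value -6): max_ending_here = 8, max_so_far = 14
Position 4 (value -6): max_ending_here = 2, max_so_far = 14
Position 5 (value 3): max_ending_here = 5, max_so_far = 14
Position 6 (value -15): max_ending_here = -10, max_so_far = 14
Position 7 (value -9): max_ending_here = -9, max_so_far = 14

Maximum subarray: [7, 7]
Maximum sum: 14

The maximum subarray is [7, 7] with sum 14. This subarray runs from index 1 to index 2.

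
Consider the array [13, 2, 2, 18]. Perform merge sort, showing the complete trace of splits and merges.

Merge sort trace:

Split: [13, 2, 2, 18] -> [13, 2] and [2, 18]
  Split: [13, 2] -> [13] and [2]
  Merge: [13] + [2] -> [2, 13]
  Split: [2, 18] -> [2] and [18]
  Merge: [2] + [18] -> [2, 18]
Merge: [2, 13] + [2, 18] -> [2, 2, 13, 18]

Final sorted array: [2, 2, 13, 18]

The merge sort proceeds by recursively splitting the array and merging sorted halves.
After all merges, the sorted array is [2, 2, 13, 18].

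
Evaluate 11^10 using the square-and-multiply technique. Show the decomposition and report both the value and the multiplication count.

Computing 11^10 by squaring (build up from 11^1; each line after the first costs one multiplication):

11^1 = 11
11^2 = (11^1)^2 = 11^2 = 121
11^4 = (11^2)^2 = 121^2 = 14641
11^5 = 11 * 11^4 = 11 * 14641 = 161051
11^10 = (11^5)^2 = 161051^2 = 25937424601

Result: 25937424601
Multiplications needed: 4 (4 lines after 11^1)

11^10 = 25937424601. Using exponentiation by squaring, this requires 4 multiplications. The key idea: if the exponent is even, square the half-power; if odd, multiply by the base once.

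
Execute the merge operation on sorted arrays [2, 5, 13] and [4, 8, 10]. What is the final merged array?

Merging process:

Compare 2 vs 4: take 2 from left. Merged: [2]
Compare 5 vs 4: take 4 from right. Merged: [2, 4]
Compare 5 vs 8: take 5 from left. Merged: [2, 4, 5]
Compare 13 vs 8: take 8 from right. Merged: [2, 4, 5, 8]
Compare 13 vs 10: take 10 from right. Merged: [2, 4, 5, 8, 10]
Append remaining from left: [13]. Merged: [2, 4, 5, 8, 10, 13]

Final merged array: [2, 4, 5, 8, 10, 13]
Total comparisons: 5

The merged array is [2, 4, 5, 8, 10, 13], requiring 5 comparisons. The merge step runs in O(n) time where n is the total number of elements.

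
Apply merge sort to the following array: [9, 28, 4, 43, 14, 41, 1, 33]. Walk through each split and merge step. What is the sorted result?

Merge sort trace:

Split: [9, 28, 4, 43, 14, 41, 1, 33] -> [9, 28, 4, 43] and [14, 41, 1, 33]
  Split: [9, 28, 4, 43] -> [9, 28] and [4, 43]
    Split: [9, 28] -> [9] and [28]
    Merge: [9] + [28] -> [9, 28]
    Split: [4, 43] -> [4] and [43]
    Merge: [4] + [43] -> [4, 43]
  Merge: [9, 28] + [4, 43] -> [4, 9, 28, 43]
  Split: [14, 41, 1, 33] -> [14, 41] and [1, 33]
    Split: [14, 41] -> [14] and [41]
    Merge: [14] + [41] -> [14, 41]
    Split: [1, 33] -> [1] and [33]
    Merge: [1] + [33] -> [1, 33]
  Merge: [14, 41] + [1, 33] -> [1, 14, 33, 41]
Merge: [4, 9, 28, 43] + [1, 14, 33, 41] -> [1, 4, 9, 14, 28, 33, 41, 43]

Final sorted array: [1, 4, 9, 14, 28, 33, 41, 43]

The merge sort proceeds by recursively splitting the array and merging sorted halves.
After all merges, the sorted array is [1, 4, 9, 14, 28, 33, 41, 43].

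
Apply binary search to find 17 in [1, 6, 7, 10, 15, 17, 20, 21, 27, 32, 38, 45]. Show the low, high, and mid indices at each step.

Binary search for 17 in [1, 6, 7, 10, 15, 17, 20, 21, 27, 32, 38, 45]:

lo=0, hi=11, mid=5, arr[mid]=17 -> Found target at index 5!

Binary search finds 17 at index 5 after 1 comparisons. The search repeatedly halves the search space by comparing with the middle element.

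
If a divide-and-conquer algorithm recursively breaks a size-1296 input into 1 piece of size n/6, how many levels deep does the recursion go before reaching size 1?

For divide and conquer with division factor 6:

Problem sizes at each level:
Level 0: 1296
Level 1: 216
Level 2: 36
Level 3: 6
Level 4: 1

The root is level 0 and the size-1 base case is level 4 (the tree spans levels 0 through 4, i.e. 5 levels counting the root), so the depth is the number of divisions: log_6(1296) = 4

The recursion tree depth is log_6(1296) = 4. At each level, the problem size is divided by 6, so it takes 4 divisions to reduce to a base case of size 1. The algorithm makes 1 recursive call at each level.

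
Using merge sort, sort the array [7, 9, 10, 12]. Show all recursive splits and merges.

Merge sort trace:

Split: [7, 9, 10, 12] -> [7, 9] and [10, 12]
  Split: [7, 9] -> [7] and [9]
  Merge: [7] + [9] -> [7, 9]
  Split: [10, 12] -> [10] and [12]
  Merge: [10] + [12] -> [10, 12]
Merge: [7, 9] + [10, 12] -> [7, 9, 10, 12]

Final sorted array: [7, 9, 10, 12]

The merge sort proceeds by recursively splitting the array and merging sorted halves.
After all merges, the sorted array is [7, 9, 10, 12].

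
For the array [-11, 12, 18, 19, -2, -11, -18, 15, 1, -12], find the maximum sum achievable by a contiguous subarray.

Using Kadane's algorithm on [-11, 12, 18, 19, -2, -11, -18, 15, 1, -12]:

Scanning through the array:
Position 1 (value 12): max_ending_here = 12, max_so_far = 12
Position 2 (value 18): max_ending_here = 30, max_so_far = 30
Position 3 (value 19): max_ending_here = 49, max_so_far = 49
Position 4 (value -2): max_ending_here = 47, max_so_far = 49
Position 5 (value -11): max_ending_here = 36, max_so_far = 49
Position 6 (value -18): max_ending_here = 18, max_so_far = 49
Position 7 (value 15): max_ending_here = 33, max_so_far = 49
Position 8 (value 1): max_ending_here = 34, max_so_far = 49
Position 9 (value -12): max_ending_here = 22, max_so_far = 49

Maximum subarray: [12, 18, 19]
Maximum sum: 49

The maximum subarray is [12, 18, 19] with sum 49. This subarray runs from index 1 to index 3.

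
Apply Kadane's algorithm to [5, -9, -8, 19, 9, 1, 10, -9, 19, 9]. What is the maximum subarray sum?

Using Kadane's algorithm on [5, -9, -8, 19, 9, 1, 10, -9, 19, 9]:

Scanning through the array:
Position 1 (value -9): max_ending_here = -4, max_so_far = 5
Position 2 (value -8): max_ending_here = -8, max_so_far = 5
Position 3 (value 19): max_ending_here = 19, max_so_far = 19
Position 4 (value 9): max_ending_here = 28, max_so_far = 28
Position 5 (value 1): max_ending_here = 29, max_so_far = 29
Position 6 (value 10): max_ending_here = 39, max_so_far = 39
Position 7 (value -9): max_ending_here = 30, max_so_far = 39
Position 8 (value 19): max_ending_here = 49, max_so_far = 49
Position 9 (value 9): max_ending_here = 58, max_so_far = 58

Maximum subarray: [19, 9, 1, 10, -9, 19, 9]
Maximum sum: 58

The maximum subarray is [19, 9, 1, 10, -9, 19, 9] with sum 58. This subarray runs from index 3 to index 9.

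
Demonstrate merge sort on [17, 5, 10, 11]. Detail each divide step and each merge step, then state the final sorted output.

Merge sort trace:

Split: [17, 5, 10, 11] -> [17, 5] and [10, 11]
  Split: [17, 5] -> [17] and [5]
  Merge: [17] + [5] -> [5, 17]
  Split: [10, 11] -> [10] and [11]
  Merge: [10] + [11] -> [10, 11]
Merge: [5, 17] + [10, 11] -> [5, 10, 11, 17]

Final sorted array: [5, 10, 11, 17]

The merge sort proceeds by recursively splitting the array and merging sorted halves.
After all merges, the sorted array is [5, 10, 11, 17].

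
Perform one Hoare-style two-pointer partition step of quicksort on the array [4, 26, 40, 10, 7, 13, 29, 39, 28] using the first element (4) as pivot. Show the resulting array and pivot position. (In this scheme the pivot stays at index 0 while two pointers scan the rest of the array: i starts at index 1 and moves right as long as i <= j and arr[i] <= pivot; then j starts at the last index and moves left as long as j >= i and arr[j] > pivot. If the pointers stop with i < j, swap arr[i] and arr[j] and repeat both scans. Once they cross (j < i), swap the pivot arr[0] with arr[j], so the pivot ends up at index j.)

Hoare-style two-pointer partition with pivot = 4:

Initial array: [4, 26, 40, 10, 7, 13, 29, 39, 28]

Pointers start at i = 1, j = 8.
i ends at 1, j ends at 0: the pointers have crossed (j < i), so scanning stops.

j = 0, so swapping arr[0] with arr[j] leaves the pivot at position 0: [4, 26, 40, 10, 7, 13, 29, 39, 28]
Pivot position: 0

After partitioning with pivot 4, the array becomes [4, 26, 40, 10, 7, 13, 29, 39, 28]. The pivot is placed at index 0. All elements to the left of the pivot are <= 4, and all elements to the right are > 4.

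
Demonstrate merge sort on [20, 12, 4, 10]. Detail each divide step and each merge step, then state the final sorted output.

Merge sort trace:

Split: [20, 12, 4, 10] -> [20, 12] and [4, 10]
  Split: [20, 12] -> [20] and [12]
  Merge: [20] + [12] -> [12, 20]
  Split: [4, 10] -> [4] and [10]
  Merge: [4] + [10] -> [4, 10]
Merge: [12, 20] + [4, 10] -> [4, 10, 12, 20]

Final sorted array: [4, 10, 12, 20]

The merge sort proceeds by recursively splitting the array and merging sorted halves.
After all merges, the sorted array is [4, 10, 12, 20].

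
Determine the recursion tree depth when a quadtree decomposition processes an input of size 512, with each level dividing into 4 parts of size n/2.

For divide and conquer with division factor 2:

Problem sizes at each level:
Level 0: 512
Level 1: 256
Level 2: 128
Level 3: 64
Level 4: 32
Level 5: 16
Level 6: 8
Level 7: 4
Level 8: 2
Level 9: 1

The root is level 0 and the size-1 base case is level 9 (the tree spans levels 0 through 9, i.e. 10 levels counting the root), so the depth is the number of divisions: log_2(512) = 9

The recursion tree depth is log_2(512) = 9. At each level, the problem size is divided by 2, so it takes 9 divisions to reduce to a base case of size 1. The algorithm makes 4 recursive calls at each level.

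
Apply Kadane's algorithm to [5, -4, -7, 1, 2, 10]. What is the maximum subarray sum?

Using Kadane's algorithm on [5, -4, -7, 1, 2, 10]:

Scanning through the array:
Position 1 (value -4): max_ending_here = 1, max_so_far = 5
Position 2 (value -7): max_ending_here = -6, max_so_far = 5
Position 3 (value 1): max_ending_here = 1, max_so_far = 5
Position 4 (value 2): max_ending_here = 3, max_so_far = 5
Position 5 (value 10): max_ending_here = 13, max_so_far = 13

Maximum subarray: [1, 2, 10]
Maximum sum: 13

The maximum subarray is [1, 2, 10] with sum 13. This subarray runs from index 3 to index 5.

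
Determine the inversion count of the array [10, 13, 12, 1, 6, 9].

Finding inversions in [10, 13, 12, 1, 6, 9]:

(0, 3): arr[0]=10 > arr[3]=1
(0, 4): arr[0]=10 > arr[4]=6
(0, 5): arr[0]=10 > arr[5]=9
(1, 2): arr[1]=13 > arr[2]=12
(1, 3): arr[1]=13 > arr[3]=1
(1, 4): arr[1]=13 > arr[4]=6
(1, 5): arr[1]=13 > arr[5]=9
(2, 3): arr[2]=12 > arr[3]=1
(2, 4): arr[2]=12 > arr[4]=6
(2, 5): arr[2]=12 > arr[5]=9

Total inversions: 10

The array has 10 inversion(s): (0,3), (0,4), (0,5), (1,2), (1,3), (1,4), (1,5), (2,3), (2,4), (2,5). Each pair (i,j) satisfies i < j and arr[i] > arr[j].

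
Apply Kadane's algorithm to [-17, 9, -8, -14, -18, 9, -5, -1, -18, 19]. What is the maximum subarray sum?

Using Kadane's algorithm on [-17, 9, -8, -14, -18, 9, -5, -1, -18, 19]:

Scanning through the array:
Position 1 (value 9): max_ending_here = 9, max_so_far = 9
Position 2 (value -8): max_ending_here = 1, max_so_far = 9
Position 3 (value -14): max_ending_here = -13, max_so_far = 9
Position 4 (value -18): max_ending_here = -18, max_so_far = 9
Position 5 (value 9): max_ending_here = 9, max_so_far = 9
Position 6 (value -5): max_ending_here = 4, max_so_far = 9
Position 7 (value -1): max_ending_here = 3, max_so_far = 9
Position 8 (value -18): max_ending_here = -15, max_so_far = 9
Position 9 (value 19): max_ending_here = 19, max_so_far = 19

Maximum subarray: [19]
Maximum sum: 19

The maximum subarray is [19] with sum 19. This subarray runs from index 9 to index 9.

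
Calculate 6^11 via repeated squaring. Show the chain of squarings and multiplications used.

Computing 6^11 by squaring (build up from 6^1; each line after the first costs one multiplication):

6^1 = 6
6^2 = (6^1)^2 = 6^2 = 36
6^4 = (6^2)^2 = 36^2 = 1296
6^5 = 6 * 6^4 = 6 * 1296 = 7776
6^10 = (6^5)^2 = 7776^2 = 60466176
6^11 = 6 * 6^10 = 6 * 60466176 = 362797056

Result: 362797056
Multiplications needed: 5 (5 lines after 6^1)

6^11 = 362797056. Using exponentiation by squaring, this requires 5 multiplications. The key idea: if the exponent is even, square the half-power; if odd, multiply by the base once.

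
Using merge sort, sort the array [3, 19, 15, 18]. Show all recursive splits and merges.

Merge sort trace:

Split: [3, 19, 15, 18] -> [3, 19] and [15, 18]
  Split: [3, 19] -> [3] and [19]
  Merge: [3] + [19] -> [3, 19]
  Split: [15, 18] -> [15] and [18]
  Merge: [15] + [18] -> [15, 18]
Merge: [3, 19] + [15, 18] -> [3, 15, 18, 19]

Final sorted array: [3, 15, 18, 19]

The merge sort proceeds by recursively splitting the array and merging sorted halves.
After all merges, the sorted array is [3, 15, 18, 19].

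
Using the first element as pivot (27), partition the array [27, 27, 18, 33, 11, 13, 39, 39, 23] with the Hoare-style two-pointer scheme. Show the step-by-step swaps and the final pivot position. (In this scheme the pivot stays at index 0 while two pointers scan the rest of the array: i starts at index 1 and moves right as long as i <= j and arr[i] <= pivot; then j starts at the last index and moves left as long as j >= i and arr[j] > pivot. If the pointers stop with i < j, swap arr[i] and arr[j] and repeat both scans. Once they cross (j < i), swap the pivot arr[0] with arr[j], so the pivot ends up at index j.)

Hoare-style two-pointer partition with pivot = 27:

Initial array: [27, 27, 18, 33, 11, 13, 39, 39, 23]

Pointers start at i = 1, j = 8.
i stops at index 3 (arr[3]=33 > 27), j stops at index 8 (arr[8]=23 <= 27): swap arr[3] and arr[8], array becomes [27, 27, 18, 23, 11, 13, 39, 39, 33]
i ends at 6, j ends at 5: the pointers have crossed (j < i), so scanning stops.

Swap pivot arr[0] with arr[5] to place pivot at position 5: [13, 27, 18, 23, 11, 27, 39, 39, 33]
Pivot position: 5

After partitioning with pivot 27, the array becomes [13, 27, 18, 23, 11, 27, 39, 39, 33]. The pivot is placed at index 5. All elements to the left of the pivot are <= 27, and all elements to the right are > 27.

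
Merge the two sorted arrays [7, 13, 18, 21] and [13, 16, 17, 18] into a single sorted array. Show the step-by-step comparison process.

Merging process:

Compare 7 vs 13: take 7 from left. Merged: [7]
Compare 13 vs 13: take 13 from left. Merged: [7, 13]
Compare 18 vs 13: take 13 from right. Merged: [7, 13, 13]
Compare 18 vs 16: take 16 from right. Merged: [7, 13, 13, 16]
Compare 18 vs 17: take 17 from right. Merged: [7, 13, 13, 16, 17]
Compare 18 vs 18: take 18 from left. Merged: [7, 13, 13, 16, 17, 18]
Compare 21 vs 18: take 18 from right. Merged: [7, 13, 13, 16, 17, 18, 18]
Append remaining from left: [21]. Merged: [7, 13, 13, 16, 17, 18, 18, 21]

Final merged array: [7, 13, 13, 16, 17, 18, 18, 21]
Total comparisons: 7

The merged array is [7, 13, 13, 16, 17, 18, 18, 21], requiring 7 comparisons. The merge step runs in O(n) time where n is the total number of elements.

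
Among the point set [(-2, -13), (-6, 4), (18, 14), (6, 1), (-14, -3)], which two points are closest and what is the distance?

Computing all pairwise distances among 5 points:

d((-2, -13), (-6, 4)) = 17.4642
d((-2, -13), (18, 14)) = 33.6006
d((-2, -13), (6, 1)) = 16.1245
d((-2, -13), (-14, -3)) = 15.6205
d((-6, 4), (18, 14)) = 26.0
d((-6, 4), (6, 1)) = 12.3693
d((-6, 4), (-14, -3)) = 10.6301 <-- minimum
d((18, 14), (6, 1)) = 17.6918
d((18, 14), (-14, -3)) = 36.2353
d((6, 1), (-14, -3)) = 20.3961

Closest pair: (-6, 4) and (-14, -3) with distance 10.6301

The closest pair is (-6, 4) and (-14, -3) with Euclidean distance 10.6301. For 5 points, brute-force pairwise comparison is shown above. For large n, the divide-and-conquer algorithm (sort by x, recurse on halves, check the dividing strip) achieves O(n log n).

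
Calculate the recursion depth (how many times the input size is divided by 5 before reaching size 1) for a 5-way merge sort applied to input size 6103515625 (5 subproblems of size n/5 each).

For divide and conquer with division factor 5:

Problem sizes at each level:
Level 0: 6103515625
Level 1: 1220703125
Level 2: 244140625
Level 3: 48828125
Level 4: 9765625
Level 5: 1953125
Level 6: 390625
Level 7: 78125
Level 8: 15625
Level 9: 3125
Level 10: 625
Level 11: 125
Level 12: 25
Level 13: 5
Level 14: 1

The root is level 0 and the size-1 base case is level 14 (the tree spans levels 0 through 14, i.e. 15 levels counting the root), so the depth is the number of divisions: log_5(6103515625) = 14

The recursion tree depth is log_5(6103515625) = 14. At each level, the problem size is divided by 5, so it takes 14 divisions to reduce to a base case of size 1. The algorithm makes 5 recursive calls at each level.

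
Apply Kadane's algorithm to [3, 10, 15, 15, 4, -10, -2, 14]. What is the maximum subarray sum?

Using Kadane's algorithm on [3, 10, 15, 15, 4, -10, -2, 14]:

Scanning through the array:
Position 1 (value 10): max_ending_here = 13, max_so_far = 13
Position 2 (value 15): max_ending_here = 28, max_so_far = 28
Position 3 (value 15): max_ending_here = 43, max_so_far = 43
Position 4 (value 4): max_ending_here = 47, max_so_far = 47
Position 5 (value -10): max_ending_here = 37, max_so_far = 47
Position 6 (value -2): max_ending_here = 35, max_so_far = 47
Position 7 (value 14): max_ending_here = 49, max_so_far = 49

Maximum subarray: [3, 10, 15, 15, 4, -10, -2, 14]
Maximum sum: 49

The maximum subarray is [3, 10, 15, 15, 4, -10, -2, 14] with sum 49. This subarray runs from index 0 to index 7.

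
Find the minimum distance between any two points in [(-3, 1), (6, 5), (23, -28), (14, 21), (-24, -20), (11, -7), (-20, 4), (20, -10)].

Computing all pairwise distances among 8 points:

d((-3, 1), (6, 5)) = 9.8489
d((-3, 1), (23, -28)) = 38.9487
d((-3, 1), (14, 21)) = 26.2488
d((-3, 1), (-24, -20)) = 29.6985
d((-3, 1), (11, -7)) = 16.1245
d((-3, 1), (-20, 4)) = 17.2627
d((-3, 1), (20, -10)) = 25.4951
d((6, 5), (23, -28)) = 37.1214
d((6, 5), (14, 21)) = 17.8885
d((6, 5), (-24, -20)) = 39.0512
d((6, 5), (11, -7)) = 13.0
d((6, 5), (-20, 4)) = 26.0192
d((6, 5), (20, -10)) = 20.5183
d((23, -28), (14, 21)) = 49.8197
d((23, -28), (-24, -20)) = 47.676
d((23, -28), (11, -7)) = 24.1868
d((23, -28), (-20, 4)) = 53.6004
d((23, -28), (20, -10)) = 18.2483
d((14, 21), (-24, -20)) = 55.9017
d((14, 21), (11, -7)) = 28.1603
d((14, 21), (-20, 4)) = 38.0132
d((14, 21), (20, -10)) = 31.5753
d((-24, -20), (11, -7)) = 37.3363
d((-24, -20), (-20, 4)) = 24.3311
d((-24, -20), (20, -10)) = 45.1221
d((11, -7), (-20, 4)) = 32.8938
d((11, -7), (20, -10)) = 9.4868 <-- minimum
d((-20, 4), (20, -10)) = 42.3792

Closest pair: (11, -7) and (20, -10) with distance 9.4868

The closest pair is (11, -7) and (20, -10) with Euclidean distance 9.4868. For 8 points, brute-force pairwise comparison is shown above. For large n, the divide-and-conquer algorithm (sort by x, recurse on halves, check the dividing strip) achieves O(n log n).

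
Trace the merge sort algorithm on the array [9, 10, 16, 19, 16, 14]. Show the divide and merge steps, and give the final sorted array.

Merge sort trace:

Split: [9, 10, 16, 19, 16, 14] -> [9, 10, 16] and [19, 16, 14]
  Split: [9, 10, 16] -> [9] and [10, 16]
    Split: [10, 16] -> [10] and [16]
    Merge: [10] + [16] -> [10, 16]
  Merge: [9] + [10, 16] -> [9, 10, 16]
  Split: [19, 16, 14] -> [19] and [16, 14]
    Split: [16, 14] -> [16] and [14]
    Merge: [16] + [14] -> [14, 16]
  Merge: [19] + [14, 16] -> [14, 16, 19]
Merge: [9, 10, 16] + [14, 16, 19] -> [9, 10, 14, 16, 16, 19]

Final sorted array: [9, 10, 14, 16, 16, 19]

The merge sort proceeds by recursively splitting the array and merging sorted halves.
After all merges, the sorted array is [9, 10, 14, 16, 16, 19].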